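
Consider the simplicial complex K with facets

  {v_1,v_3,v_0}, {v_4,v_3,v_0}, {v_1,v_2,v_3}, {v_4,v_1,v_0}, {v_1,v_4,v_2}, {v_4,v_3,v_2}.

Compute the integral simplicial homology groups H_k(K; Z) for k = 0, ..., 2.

Fix the vertex order v_0 < v_1 < v_2 < v_3 < v_4 and write every simplex with vertices in increasing order. Then dim K = 2 and the simplices of K are:

  0-simplices (5): [v_0], [v_1], [v_2], [v_3], [v_4]
  1-simplices (9): [v_0,v_1], [v_0,v_3], [v_0,v_4], [v_1,v_2], [v_1,v_3], [v_1,v_4], [v_2,v_3], [v_2,v_4], [v_3,v_4]
  2-simplices (6): [v_0,v_1,v_3], [v_0,v_1,v_4], [v_0,v_3,v_4], [v_1,v_2,v_3], [v_1,v_2,v_4], [v_2,v_3,v_4]

giving chain groups C_0 ≅ Z^5, C_1 ≅ Z^9, C_2 ≅ Z^6.

∂_1: C_1 → C_0 maps an edge to its endpoints' difference, ∂[p,q] = q − p.
The 5×9 boundary matrix has rank 4 and Smith normal form diag(1,1,1,1).

Boundary ∂_2: C_2 → C_1 sends each 2-simplex [p,q,r] to [q,r] − [p,r] + [p,q]. For instance
  ∂[v_0,v_1,v_4] = [v_1,v_4] − [v_0,v_4] + [v_0,v_1],
  ∂[v_1,v_2,v_4] = [v_2,v_4] − [v_1,v_4] + [v_1,v_2].
The resulting 9×6 matrix has rank 5, and its Smith normal form has invariant factors (1,1,1,1,1).

Now H_k = ker ∂_k / im ∂_{k+1}, so:

  H_0: rank C_0 − rank ∂_1 = 5 − 4 = 1, and the invariant factors of ∂_1 are all 1, so H_0 = Z.
  H_1: rank ker ∂_1 − rank ∂_2 = (9 − 4) − 5 = 0, and the invariant factors of ∂_2 are all 1, so H_1 = 0.
  H_2: rank ker ∂_2 − rank ∂_3 = (6 − 5) − 0 = 1, and there is no ∂_3, so H_2 = Z.

As a check, the Euler characteristic is 5 − 9 + 6 = 2, which agrees with 1 − 0 + 1 = 2.

H_0 ≅ Z,  H_1 = 0,  H_2 ≅ Z.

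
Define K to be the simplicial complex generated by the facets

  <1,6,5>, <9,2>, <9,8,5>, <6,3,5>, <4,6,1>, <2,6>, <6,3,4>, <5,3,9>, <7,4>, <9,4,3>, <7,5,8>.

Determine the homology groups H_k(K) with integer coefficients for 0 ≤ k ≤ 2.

H_0 = Z,  H_1 = Z^2,  H_2 = 0.

We work with the vertex ordering 1 < 2 < 3 < 4 < 5 < 6 < 7 < 8 < 9. The simplices of K, each written with vertices in increasing order, are:

  0-simplices (9): [1], [2], [3], [4], [5], [6], [7], [8], [9]
  1-simplices (18): [1,4], [1,5], [1,6], [2,6], [2,9], [3,4], [3,5], [3,6], [3,9], [4,6], [4,7], [4,9], [5,6], [5,7], [5,8], [5,9], [7,8], [8,9]
  2-simplices (8): [1,4,6], [1,5,6], [3,4,6], [3,4,9], [3,5,6], [3,5,9], [5,7,8], [5,8,9]

so the chain groups are C_0 ≅ Z^9, C_1 ≅ Z^18, C_2 ≅ Z^8.

The boundary map ∂_1: C_1 → C_0 sends each edge [p,q] (with p < q) to q − p. For instance
  ∂[5,9] = [9] − [5].
This gives a 9×18 integer matrix of rank 8; reducing to Smith normal form yields diagonal entries (1,1,1,1,1,1,1,1).

Boundary ∂_2: C_2 → C_1 maps a triangle to the signed sum of its edges. For instance
  ∂[3,4,9] = [4,9] − [3,9] + [3,4],
  ∂[1,5,6] = [5,6] − [1,6] + [1,5].
The resulting 18×8 matrix has rank 8, and its Smith normal form has invariant factors (1,1,1,1,1,1,1,1).

Computing H_k = (kernel of ∂_k) / (image of ∂_{k+1}):

  H_0: rank C_0 − rank ∂_1 = 9 − 8 = 1, and the invariant factors of ∂_1 are all 1, so H_0 ≅ Z.
  H_1: rank ker ∂_1 − rank ∂_2 = (18 − 8) − 8 = 2, and the invariant factors of ∂_2 are all 1, so H_1 ≅ Z^2.
  H_2: rank ker ∂_2 − rank ∂_3 = (8 − 8) − 0 = 0, and there is no ∂_3, so H_2 ≅ 0.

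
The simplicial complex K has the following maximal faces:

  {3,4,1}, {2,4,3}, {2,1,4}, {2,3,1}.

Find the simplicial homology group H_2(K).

H_2 = Z.

Take the total order 1 < 2 < 3 < 4 on the vertex set. Then K (dimension 2) consists of the simplices:

  0-simplices (4): [1], [2], [3], [4]
  1-simplices (6): [1,2], [1,3], [1,4], [2,3], [2,4], [3,4]
  2-simplices (4): [1,2,3], [1,2,4], [1,3,4], [2,3,4]

Hence C_0 ≅ Z^4, C_1 ≅ Z^6, C_2 ≅ Z^4.

The boundary map ∂_1: C_1 → C_0 maps an edge to its endpoints' difference, ∂[p,q] = q − p. For instance
  ∂[1,2] = [2] − [1].
The resulting 4×6 matrix has rank 3, and its Smith normal form has invariant factors (1,1,1).

∂_2: C_2 → C_1 maps a triangle to the signed sum of its edges. For instance
  ∂[1,2,3] = [2,3] − [1,3] + [1,2],
  ∂[1,3,4] = [3,4] − [1,4] + [1,3].
This gives a 6×4 integer matrix of rank 3; reducing to Smith normal form yields diagonal entries (1,1,1).

Now H_k = ker ∂_k / im ∂_{k+1}, so:

  H_2: rank ker ∂_2 − rank ∂_3 = (4 − 3) − 0 = 1, and there is no ∂_3, so H_2 ≅ Z.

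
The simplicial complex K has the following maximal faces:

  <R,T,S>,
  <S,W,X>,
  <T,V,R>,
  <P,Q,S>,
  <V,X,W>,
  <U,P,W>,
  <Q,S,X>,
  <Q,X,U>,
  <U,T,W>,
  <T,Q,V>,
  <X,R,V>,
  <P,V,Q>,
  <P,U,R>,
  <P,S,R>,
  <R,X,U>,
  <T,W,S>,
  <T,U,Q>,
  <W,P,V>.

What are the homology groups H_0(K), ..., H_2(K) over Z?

H_0 ≅ Z,  H_1 ≅ Z^2,  H_2 ≅ Z.

Order the vertices as P < Q < R < S < T < U < V < W < X. Listing each simplex with vertices in this order, K has dimension 2 with simplices:

  0-simplices (9): P, Q, R, S, T, U, V, W, X
  1-simplices (27): PQ, PR, PS, PU, PV, PW, QS, QT, QU, QV, QX, RS, RT, RU, RV, RX, ST, SW, SX, TU, TV, TW, UW, UX, VW, VX, WX
  2-simplices (18): PQS, PQV, PRS, PRU, PUW, PVW, QSX, QTU, QTV, QUX, RST, RTV, RUX, RVX, STW, SWX, TUW, VWX

so the chain groups are C_0 ≅ Z^9, C_1 ≅ Z^27, C_2 ≅ Z^18.

The boundary map ∂_1: C_1 → C_0 sends each edge [p,q] (with p < q) to q − p. For instance
  ∂RS = S − R.
The 9×27 boundary matrix has rank 8 and Smith normal form diag(1,1,1,1,1,1,1,1).

∂_2: C_2 → C_1 maps a triangle to the signed sum of its edges. For instance
  ∂QUX = UX − QX + QU,
  ∂PRS = RS − PS + PR.
The 27×18 boundary matrix has rank 17 and Smith normal form diag(1,1,1,1,1,1,1,1,1,1,1,1,1,1,1,1,1).

Computing H_k = (kernel of ∂_k) / (image of ∂_{k+1}):

  H_0: rank C_0 − rank ∂_1 = 9 − 8 = 1, and the invariant factors of ∂_1 are all 1, so H_0 = Z.
  H_1: rank ker ∂_1 − rank ∂_2 = (27 − 8) − 17 = 2, and the invariant factors of ∂_2 are all 1, so H_1 = Z^2.
  H_2: rank ker ∂_2 − rank ∂_3 = (18 − 17) − 0 = 1, and there is no ∂_3, so H_2 = Z.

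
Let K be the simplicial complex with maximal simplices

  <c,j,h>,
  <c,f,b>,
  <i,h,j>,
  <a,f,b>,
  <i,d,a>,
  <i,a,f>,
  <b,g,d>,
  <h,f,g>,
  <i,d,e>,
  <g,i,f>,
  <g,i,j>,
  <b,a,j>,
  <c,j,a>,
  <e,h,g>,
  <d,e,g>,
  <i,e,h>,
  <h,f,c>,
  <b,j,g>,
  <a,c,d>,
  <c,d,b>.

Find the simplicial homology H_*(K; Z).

H_0 ≅ Z,  H_1 ≅ Z ⊕ Z/2Z,  H_2 = 0.

Fix the vertex order a < b < c < d < e < f < g < h < i < j and write every simplex with vertices in increasing order. Then dim K = 2 and the simplices of K are:

  0-simplices (10): a, b, c, d, e, f, g, h, i, j
  1-simplices (30): ab, ac, ad, af, ai, aj, bc, bd, bf, bg, bj, cd, cf, ch, cj, de, dg, di, eg, eh, ei, fg, fh, fi, gh, gi, gj, hi, hj, ij
  2-simplices (20): abf, abj, acd, acj, adi, afi, bcd, bcf, bdg, bgj, cfh, chj, deg, dei, egh, ehi, fgh, fgi, gij, hij

so the chain groups are C_0 ≅ Z^10, C_1 ≅ Z^30, C_2 ≅ Z^20.

Boundary ∂_1: C_1 → C_0 sends each edge [p,q] (with p < q) to q − p.
The resulting 10×30 matrix has rank 9, and its Smith normal form has invariant factors (1,1,1,1,1,1,1,1,1).

The boundary map ∂_2: C_2 → C_1 maps a triangle to the signed sum of its edges. For instance
  ∂bcf = cf − bf + bc,
  ∂bgj = gj − bj + bg.
As a 30×20 matrix over Z this has rank 20, with invariant factors (1,1,1,1,1,1,1,1,1,1,1,1,1,1,1,1,1,1,1,2).

From H_k ≅ ker(∂_k) / im(∂_{k+1}) we obtain:

  H_0: rank C_0 − rank ∂_1 = 10 − 9 = 1, and the invariant factors of ∂_1 are all 1, so H_0 = Z.
  H_1: rank ker ∂_1 − rank ∂_2 = (30 − 9) − 20 = 1, and ∂_2 has invariant factor 2 > 1, so H_1 = Z ⊕ Z/2Z.
  H_2: rank ker ∂_2 − rank ∂_3 = (20 − 20) − 0 = 0, and there is no ∂_3, so H_2 = 0.

As a check, the Euler characteristic is 10 − 30 + 20 = 0, which agrees with 1 − 1 + 0 = 0.
(K is a triangulation of the Klein bottle.)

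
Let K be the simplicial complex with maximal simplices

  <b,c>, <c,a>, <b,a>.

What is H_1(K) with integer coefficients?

H_1 ≅ Z.

Take the total order a < b < c on the vertex set. Then K (dimension 1) consists of the simplices:

  0-simplices (3): a, b, c
  1-simplices (3): ab, ac, bc

so the chain groups are C_0 ≅ Z^3, C_1 ≅ Z^3.

The boundary map ∂_1: C_1 → C_0 is given by ∂[p,q] = [q] − [p]. For instance
  ∂ab = b − a.
The 3×3 boundary matrix has rank 2 and Smith normal form diag(1,1).

Now H_k = ker ∂_k / im ∂_{k+1}, so:

  H_1: rank ker ∂_1 − rank ∂_2 = (3 − 2) − 0 = 1, and there is no ∂_2, so H_1 ≅ Z.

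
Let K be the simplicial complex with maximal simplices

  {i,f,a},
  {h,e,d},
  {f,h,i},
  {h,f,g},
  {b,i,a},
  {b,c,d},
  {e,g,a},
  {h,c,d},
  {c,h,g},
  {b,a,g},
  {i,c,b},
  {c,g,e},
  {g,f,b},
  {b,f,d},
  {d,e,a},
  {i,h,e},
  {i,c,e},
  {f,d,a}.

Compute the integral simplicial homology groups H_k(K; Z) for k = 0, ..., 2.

Take the total order a < b < c < d < e < f < g < h < i on the vertex set. Then K (dimension 2) consists of the simplices:

  0-simplices (9): a, b, c, d, e, f, g, h, i
  1-simplices (27): ab, ad, ae, af, ag, ai, bc, bd, bf, bg, bi, cd, ce, cg, ch, ci, de, df, dh, eg, eh, ei, fg, fh, fi, gh, hi
  2-simplices (18): abg, abi, ade, adf, aeg, afi, bcd, bci, bdf, bfg, cdh, ceg, cei, cgh, deh, ehi, fgh, fhi

so the chain groups are C_0 ≅ Z^9, C_1 ≅ Z^27, C_2 ≅ Z^18.

Boundary ∂_1: C_1 → C_0 maps an edge to its endpoints' difference, ∂[p,q] = q − p. For instance
  ∂df = f − d.
The resulting 9×27 matrix has rank 8, and its Smith normal form has invariant factors (1,1,1,1,1,1,1,1).

The boundary map ∂_2: C_2 → C_1 maps a triangle to the signed sum of its edges. For instance
  ∂adf = df − af + ad,
  ∂bci = ci − bi + bc.
This gives a 27×18 integer matrix of rank 18; reducing to Smith normal form yields diagonal entries (1,1,1,1,1,1,1,1,1,1,1,1,1,1,1,1,1,2).

Computing H_k = (kernel of ∂_k) / (image of ∂_{k+1}):

  H_0: rank C_0 − rank ∂_1 = 9 − 8 = 1, and the invariant factors of ∂_1 are all 1, so H_0 ≅ Z.
  H_1: rank ker ∂_1 − rank ∂_2 = (27 − 8) − 18 = 1, and ∂_2 has invariant factor 2 > 1, so H_1 ≅ Z ⊕ Z/2.
  H_2: rank ker ∂_2 − rank ∂_3 = (18 − 18) − 0 = 0, and there is no ∂_3, so H_2 ≅ 0.

As a check, the Euler characteristic is 9 − 27 + 18 = 0, which agrees with 1 − 1 + 0 = 0.

H_0 = Z,  H_1 = Z ⊕ Z/2,  H_2 = 0.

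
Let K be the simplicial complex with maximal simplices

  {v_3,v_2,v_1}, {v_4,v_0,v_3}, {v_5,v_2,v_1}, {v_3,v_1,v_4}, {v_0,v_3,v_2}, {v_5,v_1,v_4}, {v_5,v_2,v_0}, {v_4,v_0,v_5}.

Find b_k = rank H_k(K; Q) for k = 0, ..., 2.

Take the total order v_0 < v_1 < v_2 < v_3 < v_4 < v_5 on the vertex set. Then K (dimension 2) consists of the simplices:

  0-simplices (6): [v_0], [v_1], [v_2], [v_3], [v_4], [v_5]
  1-simplices (12): [v_0,v_2], [v_0,v_3], [v_0,v_4], [v_0,v_5], [v_1,v_2], [v_1,v_3], [v_1,v_4], [v_1,v_5], [v_2,v_3], [v_2,v_5], [v_3,v_4], [v_4,v_5]
  2-simplices (8): [v_0,v_2,v_3], [v_0,v_2,v_5], [v_0,v_3,v_4], [v_0,v_4,v_5], [v_1,v_2,v_3], [v_1,v_2,v_5], [v_1,v_3,v_4], [v_1,v_4,v_5]

Hence C_0 ≅ Z^6, C_1 ≅ Z^12, C_2 ≅ Z^8.

∂_1: C_1 → C_0 maps an edge to its endpoints' difference, ∂[p,q] = q − p.
The 6×12 boundary matrix has rank 5 and Smith normal form diag(1,1,1,1,1).

Boundary ∂_2: C_2 → C_1 acts by ∂[p,q,r] = [q,r] − [p,r] + [p,q]. For instance
  ∂[v_1,v_2,v_5] = [v_2,v_5] − [v_1,v_5] + [v_1,v_2],
  ∂[v_0,v_3,v_4] = [v_3,v_4] − [v_0,v_4] + [v_0,v_3].
This gives a 12×8 integer matrix of rank 7; reducing to Smith normal form yields diagonal entries (1,1,1,1,1,1,1).

Now H_k = ker ∂_k / im ∂_{k+1}, so:

  H_0: rank C_0 − rank ∂_1 = 6 − 5 = 1, and the invariant factors of ∂_1 are all 1, so H_0 ≅ Z.
  H_1: rank ker ∂_1 − rank ∂_2 = (12 − 5) − 7 = 0, and the invariant factors of ∂_2 are all 1, so H_1 ≅ 0.
  H_2: rank ker ∂_2 − rank ∂_3 = (8 − 7) − 0 = 1, and there is no ∂_3, so H_2 ≅ Z.

As a check, the Euler characteristic is 6 − 12 + 8 = 2, which agrees with 1 − 0 + 1 = 2.

Hence the Betti numbers are b_0 = 1, b_1 = 0, b_2 = 1.

b_0 = 1, b_1 = 0, b_2 = 1.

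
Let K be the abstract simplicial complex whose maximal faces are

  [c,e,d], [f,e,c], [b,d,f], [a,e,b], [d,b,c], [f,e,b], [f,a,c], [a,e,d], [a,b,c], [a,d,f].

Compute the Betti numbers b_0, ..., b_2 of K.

b_0 = 1, b_1 = 0, b_2 = 0.

Take the total order a < b < c < d < e < f on the vertex set. Then K (dimension 2) consists of the simplices:

  0-simplices (6): a, b, c, d, e, f
  1-simplices (15): ab, ac, ad, ae, af, bc, bd, be, bf, cd, ce, cf, de, df, ef
  2-simplices (10): abc, abe, acf, ade, adf, bcd, bdf, bef, cde, cef

Hence C_0 ≅ Z^6, C_1 ≅ Z^15, C_2 ≅ Z^10.

∂_1: C_1 → C_0 is given by ∂[p,q] = [q] − [p].
As a 6×15 matrix over Z this has rank 5, with invariant factors (1,1,1,1,1).

∂_2: C_2 → C_1 maps a triangle to the signed sum of its edges. For instance
  ∂bcd = cd − bd + bc,
  ∂acf = cf − af + ac.
This gives a 15×10 integer matrix of rank 10; reducing to Smith normal form yields diagonal entries (1,1,1,1,1,1,1,1,1,2).

Computing H_k = (kernel of ∂_k) / (image of ∂_{k+1}):

  H_0: rank C_0 − rank ∂_1 = 6 − 5 = 1, and the invariant factors of ∂_1 are all 1, so H_0 ≅ Z.
  H_1: rank ker ∂_1 − rank ∂_2 = (15 − 5) − 10 = 0, and ∂_2 has invariant factor 2 > 1, so H_1 ≅ Z/2Z.
  H_2: rank ker ∂_2 − rank ∂_3 = (10 − 10) − 0 = 0, and there is no ∂_3, so H_2 ≅ 0.

(K is a triangulation of the real projective plane RP^2.)

Hence the Betti numbers are b_0 = 1, b_1 = 0, b_2 = 0.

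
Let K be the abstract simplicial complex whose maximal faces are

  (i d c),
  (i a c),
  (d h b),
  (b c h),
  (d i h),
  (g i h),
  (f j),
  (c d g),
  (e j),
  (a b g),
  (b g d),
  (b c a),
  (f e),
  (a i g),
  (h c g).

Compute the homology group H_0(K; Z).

H_0 ≅ Z^2.

We work with the vertex ordering a < b < c < d < e < f < g < h < i < j. The simplices of K, each written with vertices in increasing order, are:

  0-simplices (10): a, b, c, d, e, f, g, h, i, j
  1-simplices (21): ab, ac, ag, ai, bc, bd, bg, bh, cd, cg, ch, ci, dg, dh, di, ef, ej, fj, gh, gi, hi
  2-simplices (12): abc, abg, aci, agi, bch, bdg, bdh, cdg, cdi, cgh, dhi, ghi

so the chain groups are C_0 ≅ Z^10, C_1 ≅ Z^21, C_2 ≅ Z^12.

Boundary ∂_1: C_1 → C_0 sends each edge [p,q] (with p < q) to q − p. For instance
  ∂cd = d − c.
The 10×21 boundary matrix has rank 8 and Smith normal form diag(1,1,1,1,1,1,1,1).

∂_2: C_2 → C_1 sends each 2-simplex [p,q,r] to [q,r] − [p,r] + [p,q]. For instance
  ∂abc = bc − ac + ab,
  ∂cdg = dg − cg + cd.
The resulting 21×12 matrix has rank 12, and its Smith normal form has invariant factors (1,1,1,1,1,1,1,1,1,1,1,2).

Now H_k = ker ∂_k / im ∂_{k+1}, so:

  H_0: rank C_0 − rank ∂_1 = 10 − 8 = 2, and the invariant factors of ∂_1 are all 1, so H_0 ≅ Z^2.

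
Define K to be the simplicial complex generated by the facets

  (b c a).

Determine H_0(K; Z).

H_0 = Z.

K has 3 vertices, 3 edges, 1 triangle.
rank ∂_0 = 0, rank ∂_1 = 2 ⇒ b_0 = 3 − 0 − 2 = 1; all invariant factors of ∂_1 are 1 so no torsion. So H_0 = Z.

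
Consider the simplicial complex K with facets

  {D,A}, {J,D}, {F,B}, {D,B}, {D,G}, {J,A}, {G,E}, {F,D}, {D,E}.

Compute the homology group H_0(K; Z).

H_0 = Z.

Order the vertices as A < B < D < E < F < G < J. Listing each simplex with vertices in this order, K has dimension 1 with simplices:

  0-simplices (7): A, B, D, E, F, G, J
  1-simplices (9): AD, AJ, BD, BF, DE, DF, DG, DJ, EG

so the chain groups are C_0 ≅ Z^7, C_1 ≅ Z^9.

The boundary map ∂_1: C_1 → C_0 maps an edge to its endpoints' difference, ∂[p,q] = q − p.
The 7×9 boundary matrix has rank 6 and Smith normal form diag(1,1,1,1,1,1).

Reading off H_k = ker ∂_k / im ∂_{k+1}:

  H_0: rank C_0 − rank ∂_1 = 7 − 6 = 1, and the invariant factors of ∂_1 are all 1, so H_0 = Z.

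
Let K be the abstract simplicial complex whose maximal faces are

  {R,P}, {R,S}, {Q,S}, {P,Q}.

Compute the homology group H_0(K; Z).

H_0 ≅ Z.

Fix the vertex order P < Q < R < S and write every simplex with vertices in increasing order. Then dim K = 1 and the simplices of K are:

  0-simplices (4): P, Q, R, S
  1-simplices (4): PQ, PR, QS, RS

giving chain groups C_0 ≅ Z^4, C_1 ≅ Z^4.

Boundary ∂_1: C_1 → C_0 is given by ∂[p,q] = [q] − [p]. For instance
  ∂RS = S − R.
As a 4×4 matrix over Z this has rank 3, with invariant factors (1,1,1).

Computing H_k = (kernel of ∂_k) / (image of ∂_{k+1}):

  H_0: rank C_0 − rank ∂_1 = 4 − 3 = 1, and the invariant factors of ∂_1 are all 1, so H_0 ≅ Z.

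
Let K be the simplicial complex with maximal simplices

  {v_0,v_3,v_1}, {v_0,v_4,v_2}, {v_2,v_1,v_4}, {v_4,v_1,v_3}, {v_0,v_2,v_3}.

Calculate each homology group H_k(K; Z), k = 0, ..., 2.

H_0 ≅ Z,  H_1 ≅ Z,  H_2 = 0.

K has 5 vertices, 10 edges, 5 triangles.
rank ∂_0 = 0, rank ∂_1 = 4 ⇒ b_0 = 5 − 0 − 4 = 1; all invariant factors of ∂_1 are 1 so no torsion. So H_0 = Z.
rank ∂_1 = 4, rank ∂_2 = 5 ⇒ b_1 = 10 − 4 − 5 = 1; all invariant factors of ∂_2 are 1 so no torsion. So H_1 = Z.
rank ∂_2 = 5, rank ∂_3 = 0 ⇒ b_2 = 5 − 5 − 0 = 0. So H_2 = 0.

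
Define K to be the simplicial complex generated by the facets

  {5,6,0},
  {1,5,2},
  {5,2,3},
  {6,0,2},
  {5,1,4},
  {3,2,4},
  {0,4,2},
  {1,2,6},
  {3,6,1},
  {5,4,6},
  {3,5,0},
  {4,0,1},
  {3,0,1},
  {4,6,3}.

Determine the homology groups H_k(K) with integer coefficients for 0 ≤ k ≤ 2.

Take the total order 0 < 1 < 2 < 3 < 4 < 5 < 6 on the vertex set. Then K (dimension 2) consists of the simplices:

  0-simplices (7): [0], [1], [2], [3], [4], [5], [6]
  1-simplices (21): [0,1], [0,2], [0,3], [0,4], [0,5], [0,6], [1,2], [1,3], [1,4], [1,5], [1,6], [2,3], [2,4], [2,5], [2,6], [3,4], [3,5], [3,6], [4,5], [4,6], [5,6]
  2-simplices (14): [0,1,3], [0,1,4], [0,2,4], [0,2,6], [0,3,5], [0,5,6], [1,2,5], [1,2,6], [1,3,6], [1,4,5], [2,3,4], [2,3,5], [3,4,6], [4,5,6]

giving chain groups C_0 ≅ Z^7, C_1 ≅ Z^21, C_2 ≅ Z^14.

The boundary map ∂_1: C_1 → C_0 sends each edge [p,q] (with p < q) to q − p. For instance
  ∂[2,3] = [3] − [2].
The resulting 7×21 matrix has rank 6, and its Smith normal form has invariant factors (1,1,1,1,1,1).

Boundary ∂_2: C_2 → C_1 sends each 2-simplex [p,q,r] to [q,r] − [p,r] + [p,q]. For instance
  ∂[1,4,5] = [4,5] − [1,5] + [1,4],
  ∂[0,2,4] = [2,4] − [0,4] + [0,2].
The resulting 21×14 matrix has rank 13, and its Smith normal form has invariant factors (1,1,1,1,1,1,1,1,1,1,1,1,1).

Now H_k = ker ∂_k / im ∂_{k+1}, so:

  H_0: rank C_0 − rank ∂_1 = 7 − 6 = 1, and the invariant factors of ∂_1 are all 1, so H_0 ≅ Z.
  H_1: rank ker ∂_1 − rank ∂_2 = (21 − 6) − 13 = 2, and the invariant factors of ∂_2 are all 1, so H_1 ≅ Z^2.
  H_2: rank ker ∂_2 − rank ∂_3 = (14 − 13) − 0 = 1, and there is no ∂_3, so H_2 ≅ Z.

H_0 ≅ Z,  H_1 ≅ Z^2,  H_2 ≅ Z.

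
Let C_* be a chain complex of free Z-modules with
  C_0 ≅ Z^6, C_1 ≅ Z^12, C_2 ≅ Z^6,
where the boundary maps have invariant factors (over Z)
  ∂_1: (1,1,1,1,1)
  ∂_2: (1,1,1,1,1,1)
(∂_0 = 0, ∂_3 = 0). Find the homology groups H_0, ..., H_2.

H_0: b_0 = 6 − 0 − 5 = 1; torsion from ∂_1 factors > 1: none. So H_0 ≅ Z.
H_1: b_1 = 12 − 5 − 6 = 1; torsion from ∂_2 factors > 1: none. So H_1 ≅ Z.
H_2: b_2 = 6 − 6 − 0 = 0; torsion from ∂_3 factors > 1: none. So H_2 ≅ 0.

H_0 ≅ Z,  H_1 ≅ Z,  H_2 = 0.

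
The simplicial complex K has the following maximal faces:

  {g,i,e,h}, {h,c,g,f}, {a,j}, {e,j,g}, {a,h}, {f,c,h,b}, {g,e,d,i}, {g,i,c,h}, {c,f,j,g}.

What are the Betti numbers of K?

b_0 = 1, b_1 = 1, b_2 = 0, b_3 = 0.

Take the total order a < b < c < d < e < f < g < h < i < j on the vertex set. Then K (dimension 3) consists of the simplices:

  0-simplices (10): a, b, c, d, e, f, g, h, i, j
  1-simplices (24): ah, aj, bc, bf, bh, cf, cg, ch, ci, cj, de, dg, di, eg, eh, ei, ej, fg, fh, fj, gh, gi, gj, hi
  2-simplices (20): bcf, bch, bfh, cfg, cfh, cfj, cgh, cgi, cgj, chi, deg, dei, dgi, egh, egi, egj, ehi, fgh, fgj, ghi
  3-simplices (6): bcfh, cfgh, cfgj, cghi, degi, eghi

so the chain groups are C_0 ≅ Z^10, C_1 ≅ Z^24, C_2 ≅ Z^20, C_3 ≅ Z^6.

The boundary map ∂_1: C_1 → C_0 maps an edge to its endpoints' difference, ∂[p,q] = q − p.
As a 10×24 matrix over Z this has rank 9, with invariant factors (1,1,1,1,1,1,1,1,1).

∂_2: C_2 → C_1 sends each 2-simplex [p,q,r] to [q,r] − [p,r] + [p,q]. For instance
  ∂egi = gi − ei + eg,
  ∂ehi = hi − ei + eh.
This gives a 24×20 integer matrix of rank 14; reducing to Smith normal form yields diagonal entries (1,1,1,1,1,1,1,1,1,1,1,1,1,1).

Boundary ∂_3: C_3 → C_2 sends each 3-simplex σ to the alternating sum Σ_i (−1)^i (σ with its i-th vertex removed). For instance
  ∂eghi = ghi − ehi + egi − egh,
  ∂cghi = ghi − chi + cgi − cgh.
As a 20×6 matrix over Z this has rank 6, with invariant factors (1,1,1,1,1,1).

Now H_k = ker ∂_k / im ∂_{k+1}, so:

  H_0: rank C_0 − rank ∂_1 = 10 − 9 = 1, and the invariant factors of ∂_1 are all 1, so H_0 = Z.
  H_1: rank ker ∂_1 − rank ∂_2 = (24 − 9) − 14 = 1, and the invariant factors of ∂_2 are all 1, so H_1 = Z.
  H_2: rank ker ∂_2 − rank ∂_3 = (20 − 14) − 6 = 0, and the invariant factors of ∂_3 are all 1, so H_2 = 0.
  H_3: rank ker ∂_3 − rank ∂_4 = (6 − 6) − 0 = 0, and there is no ∂_4, so H_3 = 0.

Hence the Betti numbers are b_0 = 1, b_1 = 1, b_2 = 0, b_3 = 0.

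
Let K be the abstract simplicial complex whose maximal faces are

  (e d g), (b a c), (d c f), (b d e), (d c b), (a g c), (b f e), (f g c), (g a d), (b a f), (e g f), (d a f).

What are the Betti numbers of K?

Order the vertices as a < b < c < d < e < f < g. Listing each simplex with vertices in this order, K has dimension 2 with simplices:

  0-simplices (7): a, b, c, d, e, f, g
  1-simplices (18): ab, ac, ad, af, ag, bc, bd, be, bf, cd, cf, cg, de, df, dg, ef, eg, fg
  2-simplices (12): abc, abf, acg, adf, adg, bcd, bde, bef, cdf, cfg, deg, efg

so the chain groups are C_0 ≅ Z^7, C_1 ≅ Z^18, C_2 ≅ Z^12.

∂_1: C_1 → C_0 maps an edge to its endpoints' difference, ∂[p,q] = q − p. For instance
  ∂dg = g − d.
The resulting 7×18 matrix has rank 6, and its Smith normal form has invariant factors (1,1,1,1,1,1).

Boundary ∂_2: C_2 → C_1 maps a triangle to the signed sum of its edges. For instance
  ∂adf = df − af + ad,
  ∂efg = fg − eg + ef.
The resulting 18×12 matrix has rank 12, and its Smith normal form has invariant factors (1,1,1,1,1,1,1,1,1,1,1,2).

Now H_k = ker ∂_k / im ∂_{k+1}, so:

  H_0: rank C_0 − rank ∂_1 = 7 − 6 = 1, and the invariant factors of ∂_1 are all 1, so H_0 ≅ Z.
  H_1: rank ker ∂_1 − rank ∂_2 = (18 − 6) − 12 = 0, and ∂_2 has invariant factor 2 > 1, so H_1 ≅ Z_2.
  H_2: rank ker ∂_2 − rank ∂_3 = (12 − 12) − 0 = 0, and there is no ∂_3, so H_2 ≅ 0.

Hence the Betti numbers are b_0 = 1, b_1 = 0, b_2 = 0.

b_0 = 1, b_1 = 0, b_2 = 0.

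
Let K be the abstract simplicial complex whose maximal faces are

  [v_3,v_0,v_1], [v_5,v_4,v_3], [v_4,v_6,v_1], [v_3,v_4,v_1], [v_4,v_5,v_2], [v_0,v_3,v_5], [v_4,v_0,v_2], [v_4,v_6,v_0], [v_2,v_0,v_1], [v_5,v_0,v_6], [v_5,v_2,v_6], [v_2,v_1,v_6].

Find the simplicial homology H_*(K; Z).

K has 7 vertices, 18 edges, 12 triangles.
rank ∂_0 = 0, rank ∂_1 = 6 ⇒ b_0 = 7 − 0 − 6 = 1; all invariant factors of ∂_1 are 1 so no torsion. So H_0 ≅ Z.
rank ∂_1 = 6, rank ∂_2 = 12 ⇒ b_1 = 18 − 6 − 12 = 0; ∂_2 has invariant factor(s) [2] giving torsion. So H_1 ≅ Z/2.
rank ∂_2 = 12, rank ∂_3 = 0 ⇒ b_2 = 12 − 12 − 0 = 0. So H_2 ≅ 0.

H_0 = Z,  H_1 = Z/2,  H_2 = 0.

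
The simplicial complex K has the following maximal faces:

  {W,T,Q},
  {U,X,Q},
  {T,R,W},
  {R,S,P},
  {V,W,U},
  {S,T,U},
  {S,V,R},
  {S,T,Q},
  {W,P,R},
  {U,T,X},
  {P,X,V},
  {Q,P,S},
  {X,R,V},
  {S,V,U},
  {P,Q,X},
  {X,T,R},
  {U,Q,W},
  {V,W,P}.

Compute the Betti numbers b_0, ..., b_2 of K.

Order the vertices as P < Q < R < S < T < U < V < W < X. Listing each simplex with vertices in this order, K has dimension 2 with simplices:

  0-simplices (9): P, Q, R, S, T, U, V, W, X
  1-simplices (27): PQ, PR, PS, PV, PW, PX, QS, QT, QU, QW, QX, RS, RT, RV, RW, RX, ST, SU, SV, TU, TW, TX, UV, UW, UX, VW, VX
  2-simplices (18): PQS, PQX, PRS, PRW, PVW, PVX, QST, QTW, QUW, QUX, RSV, RTW, RTX, RVX, STU, SUV, TUX, UVW

giving chain groups C_0 ≅ Z^9, C_1 ≅ Z^27, C_2 ≅ Z^18.

∂_1: C_1 → C_0 is given by ∂[p,q] = [q] − [p]. For instance
  ∂PR = R − P.
This gives a 9×27 integer matrix of rank 8; reducing to Smith normal form yields diagonal entries (1,1,1,1,1,1,1,1).

∂_2: C_2 → C_1 acts by ∂[p,q,r] = [q,r] − [p,r] + [p,q]. For instance
  ∂UVW = VW − UW + UV,
  ∂RTX = TX − RX + RT.
The 27×18 boundary matrix has rank 18 and Smith normal form diag(1,1,1,1,1,1,1,1,1,1,1,1,1,1,1,1,1,2).

From H_k ≅ ker(∂_k) / im(∂_{k+1}) we obtain:

  H_0: rank C_0 − rank ∂_1 = 9 − 8 = 1, and the invariant factors of ∂_1 are all 1, so H_0 ≅ Z.
  H_1: rank ker ∂_1 − rank ∂_2 = (27 − 8) − 18 = 1, and ∂_2 has invariant factor 2 > 1, so H_1 ≅ Z ⊕ Z/2.
  H_2: rank ker ∂_2 − rank ∂_3 = (18 − 18) − 0 = 0, and there is no ∂_3, so H_2 ≅ 0.

Hence the Betti numbers are b_0 = 1, b_1 = 1, b_2 = 0.

b_0 = 1, b_1 = 1, b_2 = 0.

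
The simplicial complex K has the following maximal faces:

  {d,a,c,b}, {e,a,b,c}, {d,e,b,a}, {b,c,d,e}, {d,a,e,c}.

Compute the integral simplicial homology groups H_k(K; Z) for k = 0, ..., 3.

H_0 ≅ Z,  H_1 = 0,  H_2 = 0,  H_3 ≅ Z.

We work with the vertex ordering a < b < c < d < e. The simplices of K, each written with vertices in increasing order, are:

  0-simplices (5): a, b, c, d, e
  1-simplices (10): ab, ac, ad, ae, bc, bd, be, cd, ce, de
  2-simplices (10): abc, abd, abe, acd, ace, ade, bcd, bce, bde, cde
  3-simplices (5): abcd, abce, abde, acde, bcde

Hence C_0 ≅ Z^5, C_1 ≅ Z^10, C_2 ≅ Z^10, C_3 ≅ Z^5.

∂_1: C_1 → C_0 maps an edge to its endpoints' difference, ∂[p,q] = q − p.
The 5×10 boundary matrix has rank 4 and Smith normal form diag(1,1,1,1).

The boundary map ∂_2: C_2 → C_1 sends each 2-simplex [p,q,r] to [q,r] − [p,r] + [p,q]. For instance
  ∂abc = bc − ac + ab,
  ∂bce = ce − be + bc.
The resulting 10×10 matrix has rank 6, and its Smith normal form has invariant factors (1,1,1,1,1,1).

The boundary map ∂_3: C_3 → C_2 sends each 3-simplex σ to the alternating sum Σ_i (−1)^i (σ with its i-th vertex removed). For instance
  ∂abcd = bcd − acd + abd − abc,
  ∂bcde = cde − bde + bce − bcd.
This gives a 10×5 integer matrix of rank 4; reducing to Smith normal form yields diagonal entries (1,1,1,1).

From H_k ≅ ker(∂_k) / im(∂_{k+1}) we obtain:

  H_0: rank C_0 − rank ∂_1 = 5 − 4 = 1, and the invariant factors of ∂_1 are all 1, so H_0 ≅ Z.
  H_1: rank ker ∂_1 − rank ∂_2 = (10 − 4) − 6 = 0, and the invariant factors of ∂_2 are all 1, so H_1 ≅ 0.
  H_2: rank ker ∂_2 − rank ∂_3 = (10 − 6) − 4 = 0, and the invariant factors of ∂_3 are all 1, so H_2 ≅ 0.
  H_3: rank ker ∂_3 − rank ∂_4 = (5 − 4) − 0 = 1, and there is no ∂_4, so H_3 ≅ Z.

(K is a triangulation of the 3-sphere S^3.)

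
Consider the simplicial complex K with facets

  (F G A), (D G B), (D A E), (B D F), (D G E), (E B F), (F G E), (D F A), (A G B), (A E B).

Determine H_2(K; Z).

K has 6 vertices, 15 edges, 10 triangles.
rank ∂_2 = 10, rank ∂_3 = 0 ⇒ b_2 = 10 − 10 − 0 = 0. So H_2 = 0.

H_2 = 0.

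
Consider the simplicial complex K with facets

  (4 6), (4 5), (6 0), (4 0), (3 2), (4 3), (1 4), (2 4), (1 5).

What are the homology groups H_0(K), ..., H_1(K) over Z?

Take the total order 0 < 1 < 2 < 3 < 4 < 5 < 6 on the vertex set. Then K (dimension 1) consists of the simplices:

  0-simplices (7): [0], [1], [2], [3], [4], [5], [6]
  1-simplices (9): [0,4], [0,6], [1,4], [1,5], [2,3], [2,4], [3,4], [4,5], [4,6]

Hence C_0 ≅ Z^7, C_1 ≅ Z^9.

∂_1: C_1 → C_0 is given by ∂[p,q] = [q] − [p].
This gives a 7×9 integer matrix of rank 6; reducing to Smith normal form yields diagonal entries (1,1,1,1,1,1).

Computing H_k = (kernel of ∂_k) / (image of ∂_{k+1}):

  H_0: rank C_0 − rank ∂_1 = 7 − 6 = 1, and the invariant factors of ∂_1 are all 1, so H_0 = Z.
  H_1: rank ker ∂_1 − rank ∂_2 = (9 − 6) − 0 = 3, and there is no ∂_2, so H_1 = Z^3.

(K is a triangulation of a wedge of 3 circles.)

H_0 = Z,  H_1 = Z^3.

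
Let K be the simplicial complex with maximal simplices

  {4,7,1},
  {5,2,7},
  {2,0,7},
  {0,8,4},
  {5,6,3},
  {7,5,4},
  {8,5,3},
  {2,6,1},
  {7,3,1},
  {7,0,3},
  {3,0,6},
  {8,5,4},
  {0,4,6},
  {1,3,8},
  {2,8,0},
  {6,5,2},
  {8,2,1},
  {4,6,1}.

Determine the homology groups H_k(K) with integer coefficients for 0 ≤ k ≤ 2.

K has 9 vertices, 27 edges, 18 triangles.
rank ∂_0 = 0, rank ∂_1 = 8 ⇒ b_0 = 9 − 0 − 8 = 1; all invariant factors of ∂_1 are 1 so no torsion. So H_0 = Z.
rank ∂_1 = 8, rank ∂_2 = 17 ⇒ b_1 = 27 − 8 − 17 = 2; all invariant factors of ∂_2 are 1 so no torsion. So H_1 = Z^2.
rank ∂_2 = 17, rank ∂_3 = 0 ⇒ b_2 = 18 − 17 − 0 = 1. So H_2 = Z.

H_0 ≅ Z,  H_1 ≅ Z^2,  H_2 ≅ Z.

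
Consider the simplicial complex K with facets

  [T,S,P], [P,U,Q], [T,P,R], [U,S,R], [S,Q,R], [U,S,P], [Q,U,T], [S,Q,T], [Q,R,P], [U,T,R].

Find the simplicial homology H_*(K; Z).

Take the total order P < Q < R < S < T < U on the vertex set. Then K (dimension 2) consists of the simplices:

  0-simplices (6): P, Q, R, S, T, U
  1-simplices (15): PQ, PR, PS, PT, PU, QR, QS, QT, QU, RS, RT, RU, ST, SU, TU
  2-simplices (10): PQR, PQU, PRT, PST, PSU, QRS, QST, QTU, RSU, RTU

so the chain groups are C_0 ≅ Z^6, C_1 ≅ Z^15, C_2 ≅ Z^10.

The boundary map ∂_1: C_1 → C_0 sends each edge [p,q] (with p < q) to q − p. For instance
  ∂QU = U − Q.
As a 6×15 matrix over Z this has rank 5, with invariant factors (1,1,1,1,1).

∂_2: C_2 → C_1 sends each 2-simplex [p,q,r] to [q,r] − [p,r] + [p,q]. For instance
  ∂PQR = QR − PR + PQ,
  ∂QST = ST − QT + QS.
As a 15×10 matrix over Z this has rank 10, with invariant factors (1,1,1,1,1,1,1,1,1,2).

Reading off H_k = ker ∂_k / im ∂_{k+1}:

  H_0: rank C_0 − rank ∂_1 = 6 − 5 = 1, and the invariant factors of ∂_1 are all 1, so H_0 ≅ Z.
  H_1: rank ker ∂_1 − rank ∂_2 = (15 − 5) − 10 = 0, and ∂_2 has invariant factor 2 > 1, so H_1 ≅ Z/2Z.
  H_2: rank ker ∂_2 − rank ∂_3 = (10 − 10) − 0 = 0, and there is no ∂_3, so H_2 ≅ 0.

(K is a triangulation of the real projective plane RP^2.)

H_0 = Z,  H_1 = Z/2Z,  H_2 = 0.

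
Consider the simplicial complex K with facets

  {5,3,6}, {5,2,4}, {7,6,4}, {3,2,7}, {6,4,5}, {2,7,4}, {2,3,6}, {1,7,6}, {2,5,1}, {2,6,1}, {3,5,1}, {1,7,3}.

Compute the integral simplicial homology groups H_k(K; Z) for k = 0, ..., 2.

H_0 = Z,  H_1 = Z/2,  H_2 = 0.

Take the total order 1 < 2 < 3 < 4 < 5 < 6 < 7 on the vertex set. Then K (dimension 2) consists of the simplices:

  0-simplices (7): [1], [2], [3], [4], [5], [6], [7]
  1-simplices (18): [1,2], [1,3], [1,5], [1,6], [1,7], [2,3], [2,4], [2,5], [2,6], [2,7], [3,5], [3,6], [3,7], [4,5], [4,6], [4,7], [5,6], [6,7]
  2-simplices (12): [1,2,5], [1,2,6], [1,3,5], [1,3,7], [1,6,7], [2,3,6], [2,3,7], [2,4,5], [2,4,7], [3,5,6], [4,5,6], [4,6,7]

so the chain groups are C_0 ≅ Z^7, C_1 ≅ Z^18, C_2 ≅ Z^12.

∂_1: C_1 → C_0 sends each edge [p,q] (with p < q) to q − p. For instance
  ∂[5,6] = [6] − [5].
This gives a 7×18 integer matrix of rank 6; reducing to Smith normal form yields diagonal entries (1,1,1,1,1,1).

∂_2: C_2 → C_1 sends each 2-simplex [p,q,r] to [q,r] − [p,r] + [p,q]. For instance
  ∂[1,2,5] = [2,5] − [1,5] + [1,2],
  ∂[2,4,5] = [4,5] − [2,5] + [2,4].
This gives a 18×12 integer matrix of rank 12; reducing to Smith normal form yields diagonal entries (1,1,1,1,1,1,1,1,1,1,1,2).

From H_k ≅ ker(∂_k) / im(∂_{k+1}) we obtain:

  H_0: rank C_0 − rank ∂_1 = 7 − 6 = 1, and the invariant factors of ∂_1 are all 1, so H_0 = Z.
  H_1: rank ker ∂_1 − rank ∂_2 = (18 − 6) − 12 = 0, and ∂_2 has invariant factor 2 > 1, so H_1 = Z/2.
  H_2: rank ker ∂_2 − rank ∂_3 = (12 − 12) − 0 = 0, and there is no ∂_3, so H_2 = 0.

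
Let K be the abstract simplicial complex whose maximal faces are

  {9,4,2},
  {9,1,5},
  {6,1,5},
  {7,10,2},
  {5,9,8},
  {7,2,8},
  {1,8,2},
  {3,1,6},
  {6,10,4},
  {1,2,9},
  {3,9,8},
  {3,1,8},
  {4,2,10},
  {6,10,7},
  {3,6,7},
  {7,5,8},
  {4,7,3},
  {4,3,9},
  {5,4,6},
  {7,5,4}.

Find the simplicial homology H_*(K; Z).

Fix the vertex order 1 < 2 < 3 < 4 < 5 < 6 < 7 < 8 < 9 < 10 and write every simplex with vertices in increasing order. Then dim K = 2 and the simplices of K are:

  0-simplices (10): [1], [2], [3], [4], [5], [6], [7], [8], [9], [10]
  1-simplices (30): (30 of them)
  2-simplices (20): (20 of them)

so the chain groups are C_0 ≅ Z^10, C_1 ≅ Z^30, C_2 ≅ Z^20.

The boundary map ∂_1: C_1 → C_0 maps an edge to its endpoints' difference, ∂[p,q] = q − p. For instance
  ∂[8,9] = [9] − [8].
As a 10×30 matrix over Z this has rank 9, with invariant factors (1,1,1,1,1,1,1,1,1).

The boundary map ∂_2: C_2 → C_1 maps a triangle to the signed sum of its edges. For instance
  ∂[2,4,10] = [4,10] − [2,10] + [2,4],
  ∂[5,7,8] = [7,8] − [5,8] + [5,7].
The 30×20 boundary matrix has rank 20 and Smith normal form diag(1,1,1,1,1,1,1,1,1,1,1,1,1,1,1,1,1,1,1,2).

Now H_k = ker ∂_k / im ∂_{k+1}, so:

  H_0: rank C_0 − rank ∂_1 = 10 − 9 = 1, and the invariant factors of ∂_1 are all 1, so H_0 ≅ Z.
  H_1: rank ker ∂_1 − rank ∂_2 = (30 − 9) − 20 = 1, and ∂_2 has invariant factor 2 > 1, so H_1 ≅ Z ⊕ Z/2.
  H_2: rank ker ∂_2 − rank ∂_3 = (20 − 20) − 0 = 0, and there is no ∂_3, so H_2 ≅ 0.

As a check, the Euler characteristic is 10 − 30 + 20 = 0, which agrees with 1 − 1 + 0 = 0.

H_0 ≅ Z,  H_1 ≅ Z ⊕ Z/2,  H_2 = 0.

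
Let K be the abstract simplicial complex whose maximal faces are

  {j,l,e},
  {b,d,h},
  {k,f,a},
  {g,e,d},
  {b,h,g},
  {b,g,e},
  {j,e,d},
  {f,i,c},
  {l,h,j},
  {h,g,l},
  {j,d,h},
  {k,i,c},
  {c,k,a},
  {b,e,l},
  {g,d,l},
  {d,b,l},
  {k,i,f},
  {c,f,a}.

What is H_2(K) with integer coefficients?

H_2 = Z.

Take the total order a < b < c < d < e < f < g < h < i < j < k < l on the vertex set. Then K (dimension 2) consists of the simplices:

  0-simplices (12): a, b, c, d, e, f, g, h, i, j, k, l
  1-simplices (27): ac, af, ak, bd, be, bg, bh, bl, cf, ci, ck, de, dg, dh, dj, dl, eg, ej, el, fi, fk, gh, gl, hj, hl, ik, jl
  2-simplices (18): acf, ack, afk, bdh, bdl, beg, bel, bgh, cfi, cik, deg, dej, dgl, dhj, ejl, fik, ghl, hjl

Hence C_0 ≅ Z^12, C_1 ≅ Z^27, C_2 ≅ Z^18.

∂_1: C_1 → C_0 sends each edge [p,q] (with p < q) to q − p. For instance
  ∂jl = l − j.
This gives a 12×27 integer matrix of rank 10; reducing to Smith normal form yields diagonal entries (1,1,1,1,1,1,1,1,1,1).

∂_2: C_2 → C_1 acts by ∂[p,q,r] = [q,r] − [p,r] + [p,q]. For instance
  ∂cik = ik − ck + ci,
  ∂cfi = fi − ci + cf.
The resulting 27×18 matrix has rank 17, and its Smith normal form has invariant factors (1,1,1,1,1,1,1,1,1,1,1,1,1,1,1,1,2).

Now H_k = ker ∂_k / im ∂_{k+1}, so:

  H_2: rank ker ∂_2 − rank ∂_3 = (18 − 17) − 0 = 1, and there is no ∂_3, so H_2 ≅ Z.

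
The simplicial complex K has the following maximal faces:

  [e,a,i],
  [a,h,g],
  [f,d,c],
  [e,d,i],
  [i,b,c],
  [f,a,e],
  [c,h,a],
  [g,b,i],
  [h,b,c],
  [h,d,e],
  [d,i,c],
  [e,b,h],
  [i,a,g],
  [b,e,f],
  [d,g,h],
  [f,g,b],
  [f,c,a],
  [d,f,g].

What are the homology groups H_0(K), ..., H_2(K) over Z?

H_0 ≅ Z,  H_1 ≅ Z^2,  H_2 ≅ Z.

K has 9 vertices, 27 edges, 18 triangles.
rank ∂_0 = 0, rank ∂_1 = 8 ⇒ b_0 = 9 − 0 − 8 = 1; all invariant factors of ∂_1 are 1 so no torsion. So H_0 ≅ Z.
rank ∂_1 = 8, rank ∂_2 = 17 ⇒ b_1 = 27 − 8 − 17 = 2; all invariant factors of ∂_2 are 1 so no torsion. So H_1 ≅ Z^2.
rank ∂_2 = 17, rank ∂_3 = 0 ⇒ b_2 = 18 − 17 − 0 = 1. So H_2 ≅ Z.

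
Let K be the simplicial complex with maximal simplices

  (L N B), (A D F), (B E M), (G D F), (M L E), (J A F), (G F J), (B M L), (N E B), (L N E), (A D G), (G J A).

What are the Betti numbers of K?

Order the vertices as A < B < D < E < F < G < J < L < M < N. Listing each simplex with vertices in this order, K has dimension 2 with simplices:

  0-simplices (10): A, B, D, E, F, G, J, L, M, N
  1-simplices (18): AD, AF, AG, AJ, BE, BL, BM, BN, DF, DG, EL, EM, EN, FG, FJ, GJ, LM, LN
  2-simplices (12): ADF, ADG, AFJ, AGJ, BEM, BEN, BLM, BLN, DFG, ELM, ELN, FGJ

Hence C_0 ≅ Z^10, C_1 ≅ Z^18, C_2 ≅ Z^12.

Boundary ∂_1: C_1 → C_0 sends each edge [p,q] (with p < q) to q − p. For instance
  ∂LM = M − L.
This gives a 10×18 integer matrix of rank 8; reducing to Smith normal form yields diagonal entries (1,1,1,1,1,1,1,1).

The boundary map ∂_2: C_2 → C_1 sends each 2-simplex [p,q,r] to [q,r] − [p,r] + [p,q]. For instance
  ∂ELM = LM − EM + EL,
  ∂AFJ = FJ − AJ + AF.
As a 18×12 matrix over Z this has rank 10, with invariant factors (1,1,1,1,1,1,1,1,1,1).

Reading off H_k = ker ∂_k / im ∂_{k+1}:

  H_0: rank C_0 − rank ∂_1 = 10 − 8 = 2, and the invariant factors of ∂_1 are all 1, so H_0 = Z^2.
  H_1: rank ker ∂_1 − rank ∂_2 = (18 − 8) − 10 = 0, and the invariant factors of ∂_2 are all 1, so H_1 = 0.
  H_2: rank ker ∂_2 − rank ∂_3 = (12 − 10) − 0 = 2, and there is no ∂_3, so H_2 = Z^2.

Hence the Betti numbers are b_0 = 2, b_1 = 0, b_2 = 2.

b_0 = 2, b_1 = 0, b_2 = 2.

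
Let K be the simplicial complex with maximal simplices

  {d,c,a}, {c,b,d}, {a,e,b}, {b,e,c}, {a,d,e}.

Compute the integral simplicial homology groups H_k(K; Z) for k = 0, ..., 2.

H_0 ≅ Z,  H_1 ≅ Z,  H_2 = 0.

Take the total order a < b < c < d < e on the vertex set. Then K (dimension 2) consists of the simplices:

  0-simplices (5): a, b, c, d, e
  1-simplices (10): ab, ac, ad, ae, bc, bd, be, cd, ce, de
  2-simplices (5): abe, acd, ade, bcd, bce

so the chain groups are C_0 ≅ Z^5, C_1 ≅ Z^10, C_2 ≅ Z^5.

The boundary map ∂_1: C_1 → C_0 is given by ∂[p,q] = [q] − [p].
The resulting 5×10 matrix has rank 4, and its Smith normal form has invariant factors (1,1,1,1).

The boundary map ∂_2: C_2 → C_1 sends each 2-simplex [p,q,r] to [q,r] − [p,r] + [p,q]. For instance
  ∂acd = cd − ad + ac,
  ∂bce = ce − be + bc.
The 10×5 boundary matrix has rank 5 and Smith normal form diag(1,1,1,1,1).

From H_k ≅ ker(∂_k) / im(∂_{k+1}) we obtain:

  H_0: rank C_0 − rank ∂_1 = 5 − 4 = 1, and the invariant factors of ∂_1 are all 1, so H_0 = Z.
  H_1: rank ker ∂_1 − rank ∂_2 = (10 − 4) − 5 = 1, and the invariant factors of ∂_2 are all 1, so H_1 = Z.
  H_2: rank ker ∂_2 − rank ∂_3 = (5 − 5) − 0 = 0, and there is no ∂_3, so H_2 = 0.

(K is a triangulation of the Möbius band.)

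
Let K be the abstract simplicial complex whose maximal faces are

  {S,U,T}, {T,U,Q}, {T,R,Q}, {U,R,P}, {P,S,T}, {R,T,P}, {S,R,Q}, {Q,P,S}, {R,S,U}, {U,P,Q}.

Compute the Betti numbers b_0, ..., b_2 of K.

b_0 = 1, b_1 = 0, b_2 = 0.

We work with the vertex ordering P < Q < R < S < T < U. The simplices of K, each written with vertices in increasing order, are:

  0-simplices (6): P, Q, R, S, T, U
  1-simplices (15): PQ, PR, PS, PT, PU, QR, QS, QT, QU, RS, RT, RU, ST, SU, TU
  2-simplices (10): PQS, PQU, PRT, PRU, PST, QRS, QRT, QTU, RSU, STU

giving chain groups C_0 ≅ Z^6, C_1 ≅ Z^15, C_2 ≅ Z^10.

Boundary ∂_1: C_1 → C_0 is given by ∂[p,q] = [q] − [p].
The 6×15 boundary matrix has rank 5 and Smith normal form diag(1,1,1,1,1).

The boundary map ∂_2: C_2 → C_1 sends each 2-simplex [p,q,r] to [q,r] − [p,r] + [p,q]. For instance
  ∂QTU = TU − QU + QT,
  ∂PST = ST − PT + PS.
The resulting 15×10 matrix has rank 10, and its Smith normal form has invariant factors (1,1,1,1,1,1,1,1,1,2).

Now H_k = ker ∂_k / im ∂_{k+1}, so:

  H_0: rank C_0 − rank ∂_1 = 6 − 5 = 1, and the invariant factors of ∂_1 are all 1, so H_0 = Z.
  H_1: rank ker ∂_1 − rank ∂_2 = (15 − 5) − 10 = 0, and ∂_2 has invariant factor 2 > 1, so H_1 = Z/2.
  H_2: rank ker ∂_2 − rank ∂_3 = (10 − 10) − 0 = 0, and there is no ∂_3, so H_2 = 0.

As a check, the Euler characteristic is 6 − 15 + 10 = 1, which agrees with 1 − 0 + 0 = 1.
(K is a triangulation of the real projective plane RP^2.)

Hence the Betti numbers are b_0 = 1, b_1 = 0, b_2 = 0.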